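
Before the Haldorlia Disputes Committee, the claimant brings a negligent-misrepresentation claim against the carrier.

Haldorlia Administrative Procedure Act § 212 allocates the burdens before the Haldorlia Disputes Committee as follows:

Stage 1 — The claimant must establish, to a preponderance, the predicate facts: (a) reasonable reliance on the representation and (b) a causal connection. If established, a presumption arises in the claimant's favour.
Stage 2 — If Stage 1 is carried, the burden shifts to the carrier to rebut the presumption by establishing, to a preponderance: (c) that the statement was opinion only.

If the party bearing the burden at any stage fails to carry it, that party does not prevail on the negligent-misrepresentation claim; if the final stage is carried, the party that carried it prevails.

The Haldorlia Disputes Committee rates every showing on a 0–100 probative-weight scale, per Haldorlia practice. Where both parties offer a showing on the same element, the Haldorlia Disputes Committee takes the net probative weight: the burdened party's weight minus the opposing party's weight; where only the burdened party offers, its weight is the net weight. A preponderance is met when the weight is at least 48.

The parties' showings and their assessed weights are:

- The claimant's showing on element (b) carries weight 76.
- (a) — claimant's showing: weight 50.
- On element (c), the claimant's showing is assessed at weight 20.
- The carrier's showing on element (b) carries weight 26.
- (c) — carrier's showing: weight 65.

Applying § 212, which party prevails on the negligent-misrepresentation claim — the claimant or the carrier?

claimant

Stage 1 (claimant, a preponderance, weight is at least 48): (a) 50 ≥ 48 — meets; (b) net 76−26=50 ≥ 48 — meets.
  All elements met. The burden passes to the carrier.
Stage 2 (carrier, a preponderance, weight is at least 48): (c) net 65−20=45 < 48 — fails.
  Not every element is met, so the carrier fails to carry Stage 2.
So the claimant prevails.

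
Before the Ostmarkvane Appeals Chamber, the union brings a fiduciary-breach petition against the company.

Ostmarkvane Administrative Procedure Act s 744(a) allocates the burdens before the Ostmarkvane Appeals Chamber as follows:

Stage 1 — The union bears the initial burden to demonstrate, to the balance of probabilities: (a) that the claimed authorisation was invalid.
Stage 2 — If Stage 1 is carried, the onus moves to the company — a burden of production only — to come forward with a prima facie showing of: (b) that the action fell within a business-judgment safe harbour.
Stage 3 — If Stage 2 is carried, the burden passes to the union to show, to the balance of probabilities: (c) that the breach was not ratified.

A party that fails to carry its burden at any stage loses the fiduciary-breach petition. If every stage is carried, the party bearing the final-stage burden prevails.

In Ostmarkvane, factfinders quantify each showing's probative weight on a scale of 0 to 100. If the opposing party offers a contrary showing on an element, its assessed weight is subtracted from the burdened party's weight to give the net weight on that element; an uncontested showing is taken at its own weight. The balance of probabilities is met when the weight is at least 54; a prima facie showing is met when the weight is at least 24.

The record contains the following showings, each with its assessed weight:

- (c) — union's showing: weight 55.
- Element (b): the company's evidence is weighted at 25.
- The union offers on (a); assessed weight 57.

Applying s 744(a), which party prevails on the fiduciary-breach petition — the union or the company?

union

At Stage 1 the union must meet the balance of probabilities (weight is at least 54): on (a) the weight is 57, which does reach 54, so (a) meets the standard.
  Stage 1 carried; the burden shifts to the company.
At Stage 2 the company must meet a prima facie showing (weight is at least 24): on (b) the weight is 25, ≥ 24, so (b) meets the standard.
  Stage 2 carried; the burden shifts to the union.
At Stage 3 the union must meet the balance of probabilities (weight is at least 54): on (c) the weight is 55, ≥ 54, so (c) meets the standard.
  The union carries the last stage.
With every stage satisfied, the union prevails.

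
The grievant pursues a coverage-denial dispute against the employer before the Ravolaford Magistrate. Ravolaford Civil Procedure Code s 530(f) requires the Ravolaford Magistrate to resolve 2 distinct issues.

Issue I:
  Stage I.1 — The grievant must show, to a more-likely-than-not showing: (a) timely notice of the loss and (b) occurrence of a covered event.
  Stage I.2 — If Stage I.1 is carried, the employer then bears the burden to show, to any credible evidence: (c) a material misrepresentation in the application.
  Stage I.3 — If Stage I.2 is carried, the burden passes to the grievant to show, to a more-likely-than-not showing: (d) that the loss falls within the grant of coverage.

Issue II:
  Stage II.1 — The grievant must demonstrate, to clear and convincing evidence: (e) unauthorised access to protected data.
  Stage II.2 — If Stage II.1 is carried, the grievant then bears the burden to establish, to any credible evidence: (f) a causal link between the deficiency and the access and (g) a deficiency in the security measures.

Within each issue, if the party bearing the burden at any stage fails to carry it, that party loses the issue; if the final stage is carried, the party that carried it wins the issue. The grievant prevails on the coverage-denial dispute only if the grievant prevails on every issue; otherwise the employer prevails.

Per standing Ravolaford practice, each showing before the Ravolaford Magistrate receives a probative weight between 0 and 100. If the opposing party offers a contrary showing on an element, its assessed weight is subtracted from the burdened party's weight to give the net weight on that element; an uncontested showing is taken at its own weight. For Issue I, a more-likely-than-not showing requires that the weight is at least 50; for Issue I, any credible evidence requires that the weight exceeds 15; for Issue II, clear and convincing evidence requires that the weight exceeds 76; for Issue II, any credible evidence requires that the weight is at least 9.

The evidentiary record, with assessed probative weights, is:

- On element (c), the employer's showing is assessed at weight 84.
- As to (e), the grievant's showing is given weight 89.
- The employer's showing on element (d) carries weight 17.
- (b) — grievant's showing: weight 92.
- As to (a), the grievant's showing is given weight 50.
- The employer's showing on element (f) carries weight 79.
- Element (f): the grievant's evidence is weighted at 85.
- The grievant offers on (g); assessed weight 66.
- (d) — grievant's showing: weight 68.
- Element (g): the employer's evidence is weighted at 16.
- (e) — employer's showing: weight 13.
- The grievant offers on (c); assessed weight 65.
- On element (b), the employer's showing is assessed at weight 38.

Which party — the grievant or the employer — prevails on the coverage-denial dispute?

— Issue I —
Stage I.1 (grievant, a more-likely-than-not showing, weight is at least 50): (a) 50 ≥ 50 — meets; (b) net 92−38=54 ≥ 50 — meets.
  All elements met. The burden passes to the employer.
Stage I.2 (employer, any credible evidence, weight exceeds 15): (c) net 84−65=19 > 15 — meets.
  Stage I.2 carried; the burden shifts to the grievant.
Stage I.3 (grievant, a more-likely-than-not showing, weight is at least 50): (d) net 68−17=51 ≥ 50 — meets.
  All elements met at the final stage.
With every stage satisfied, the grievant prevails on this issue.
— Issue II —
At Stage II.1 the grievant must meet clear and convincing evidence (weight exceeds 76): on (e) the weight is 89 less the opposing 13 gives net 76, ≤ 76, so (e) does not meet the standard.
  Not every element is met, so the grievant fails to carry Stage II.1.
So the employer prevails on this issue.
Per-issue: Issue I → grievant; Issue II → employer. The grievant must prevail on every issue; overall, the employer prevails.

employer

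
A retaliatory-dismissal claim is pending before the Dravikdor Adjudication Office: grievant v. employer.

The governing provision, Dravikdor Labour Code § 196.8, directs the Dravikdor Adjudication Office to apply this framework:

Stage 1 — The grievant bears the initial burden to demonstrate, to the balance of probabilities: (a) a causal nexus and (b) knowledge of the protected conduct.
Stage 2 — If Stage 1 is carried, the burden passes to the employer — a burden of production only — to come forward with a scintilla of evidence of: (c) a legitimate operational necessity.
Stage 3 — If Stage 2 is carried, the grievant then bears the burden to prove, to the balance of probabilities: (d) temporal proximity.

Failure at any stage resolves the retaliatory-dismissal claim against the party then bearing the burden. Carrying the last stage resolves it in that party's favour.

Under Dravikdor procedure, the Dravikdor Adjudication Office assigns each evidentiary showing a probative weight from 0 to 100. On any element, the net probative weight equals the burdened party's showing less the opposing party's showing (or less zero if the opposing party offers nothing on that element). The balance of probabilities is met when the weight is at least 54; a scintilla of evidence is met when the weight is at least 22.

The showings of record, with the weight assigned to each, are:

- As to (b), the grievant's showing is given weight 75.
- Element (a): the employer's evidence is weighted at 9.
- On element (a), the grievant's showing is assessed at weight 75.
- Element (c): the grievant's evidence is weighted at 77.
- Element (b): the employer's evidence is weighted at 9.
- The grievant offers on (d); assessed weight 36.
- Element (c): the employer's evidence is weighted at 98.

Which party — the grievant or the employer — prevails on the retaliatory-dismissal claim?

At Stage 1 the grievant must meet the balance of probabilities (weight is at least 54): on (a) the weight is 75 less the opposing 9 gives net 66, which does reach 54, so (a) meets the standard; on (b) the weight is 75 less the opposing 9 gives net 66, ≥ 54, so (b) meets the standard.
  Stage 1 is satisfied; the onus moves to the employer.
At Stage 2 the employer must meet a scintilla of evidence (weight is at least 22): on (c) the weight is 98 less the opposing 77 gives net 21, < 22, so (c) does not meet the standard.
  Not every element is met, so the employer fails to carry Stage 2.
The analysis ends at Stage 2; the grievant prevails.

grievant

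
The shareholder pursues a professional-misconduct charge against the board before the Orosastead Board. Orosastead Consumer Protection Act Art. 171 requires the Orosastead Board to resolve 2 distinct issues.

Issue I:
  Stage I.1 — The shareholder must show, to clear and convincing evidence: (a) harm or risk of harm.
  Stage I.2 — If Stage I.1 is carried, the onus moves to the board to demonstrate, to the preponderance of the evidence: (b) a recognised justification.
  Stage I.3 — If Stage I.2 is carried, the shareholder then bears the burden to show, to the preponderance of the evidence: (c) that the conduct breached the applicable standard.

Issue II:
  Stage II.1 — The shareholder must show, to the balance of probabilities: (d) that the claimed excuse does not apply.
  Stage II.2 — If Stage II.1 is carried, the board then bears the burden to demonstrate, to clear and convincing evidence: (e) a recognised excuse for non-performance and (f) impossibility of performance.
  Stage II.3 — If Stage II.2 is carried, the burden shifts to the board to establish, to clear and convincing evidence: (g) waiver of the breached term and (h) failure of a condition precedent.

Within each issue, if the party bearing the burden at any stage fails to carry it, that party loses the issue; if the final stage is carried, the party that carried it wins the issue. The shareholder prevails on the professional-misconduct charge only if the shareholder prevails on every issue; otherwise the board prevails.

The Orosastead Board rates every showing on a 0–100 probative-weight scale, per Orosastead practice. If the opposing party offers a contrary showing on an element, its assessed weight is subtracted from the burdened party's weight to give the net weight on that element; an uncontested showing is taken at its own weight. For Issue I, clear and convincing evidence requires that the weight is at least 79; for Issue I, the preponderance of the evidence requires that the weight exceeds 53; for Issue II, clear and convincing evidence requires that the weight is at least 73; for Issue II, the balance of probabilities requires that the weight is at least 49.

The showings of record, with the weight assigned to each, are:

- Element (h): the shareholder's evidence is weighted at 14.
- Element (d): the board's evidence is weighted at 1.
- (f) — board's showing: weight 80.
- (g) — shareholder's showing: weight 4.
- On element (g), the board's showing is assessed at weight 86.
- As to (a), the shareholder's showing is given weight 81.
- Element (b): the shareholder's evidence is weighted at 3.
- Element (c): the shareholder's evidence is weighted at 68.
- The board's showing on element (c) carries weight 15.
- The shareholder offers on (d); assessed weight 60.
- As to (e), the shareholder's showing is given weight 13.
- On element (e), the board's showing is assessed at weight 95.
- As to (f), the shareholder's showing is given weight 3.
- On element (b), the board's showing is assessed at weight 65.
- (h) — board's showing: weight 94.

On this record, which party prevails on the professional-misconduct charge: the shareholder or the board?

board

— Issue I —
Stage I.1 — burden on shareholder; standard: clear and convincing evidence (weight is at least 79).
    (a): 81 ≥ 79 [met]
  All elements met. The burden passes to the board.
Stage I.2 — burden on board; standard: the preponderance of the evidence (weight exceeds 53).
    (b): 65 − 3 = 62 > 53 [met]
  The board carries Stage I.2; the shareholder now bears the burden.
Stage I.3 — burden on shareholder; standard: the preponderance of the evidence (weight exceeds 53).
    (c): 68 − 15 = 53 ≤ 53 [not met]
  Stage I.3 not carried; the shareholder fails its burden.
So the board prevails on this issue.
— Issue II —
Stage II.1 — burden on shareholder; standard: the balance of probabilities (weight is at least 49).
    (d): 60 − 1 = 59 ≥ 49 [met]
  All elements met. The burden passes to the board.
Stage II.2 — burden on board; standard: clear and convincing evidence (weight is at least 73).
    (e): 95 − 13 = 82 ≥ 73 [met]
    (f): 80 − 3 = 77 ≥ 73 [met]
  Stage II.2 carried; the burden remains with the board.
Stage II.3 — burden on board; standard: clear and convincing evidence (weight is at least 73).
    (g): 86 − 4 = 82 ≥ 73 [met]
    (h): 94 − 14 = 80 ≥ 73 [met]
  All elements met at the final stage.
All stages carried — the board prevails on this issue.
Per-issue: Issue I → board; Issue II → board. The shareholder must prevail on every issue; overall, the board prevails.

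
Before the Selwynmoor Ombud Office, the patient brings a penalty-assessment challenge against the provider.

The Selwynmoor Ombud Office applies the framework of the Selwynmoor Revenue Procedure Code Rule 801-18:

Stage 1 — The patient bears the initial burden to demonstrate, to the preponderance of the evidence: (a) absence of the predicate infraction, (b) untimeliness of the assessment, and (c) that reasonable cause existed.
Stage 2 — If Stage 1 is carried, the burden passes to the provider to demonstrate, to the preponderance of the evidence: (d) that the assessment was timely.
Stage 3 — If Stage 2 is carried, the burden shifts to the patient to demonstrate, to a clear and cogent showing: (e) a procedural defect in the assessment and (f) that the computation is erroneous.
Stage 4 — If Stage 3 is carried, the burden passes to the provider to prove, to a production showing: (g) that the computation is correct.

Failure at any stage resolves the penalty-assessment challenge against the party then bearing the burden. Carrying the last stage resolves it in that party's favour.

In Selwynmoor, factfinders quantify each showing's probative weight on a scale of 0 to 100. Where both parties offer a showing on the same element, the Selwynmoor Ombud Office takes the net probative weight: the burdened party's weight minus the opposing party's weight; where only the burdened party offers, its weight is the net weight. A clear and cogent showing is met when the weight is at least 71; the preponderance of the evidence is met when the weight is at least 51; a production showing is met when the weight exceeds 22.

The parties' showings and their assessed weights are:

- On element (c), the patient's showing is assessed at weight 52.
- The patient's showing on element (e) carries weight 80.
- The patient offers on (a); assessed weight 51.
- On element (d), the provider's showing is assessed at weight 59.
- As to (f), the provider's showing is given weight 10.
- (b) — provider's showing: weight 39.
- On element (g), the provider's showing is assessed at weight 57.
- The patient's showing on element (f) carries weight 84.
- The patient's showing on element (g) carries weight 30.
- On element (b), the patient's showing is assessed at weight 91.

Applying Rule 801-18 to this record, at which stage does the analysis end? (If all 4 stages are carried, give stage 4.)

Stage 1 (patient, the preponderance of the evidence, weight is at least 51): (a) 51 ≥ 51 — meets; (b) net 91−39=52 ≥ 51 — meets; (c) 52 ≥ 51 — meets.
  Stage 1 is satisfied; the onus moves to the provider.
Stage 2 (provider, the preponderance of the evidence, weight is at least 51): (d) 59 ≥ 51 — meets.
  Stage 2 carried; the burden shifts to the patient.
Stage 3 (patient, a clear and cogent showing, weight is at least 71): (e) 80 ≥ 71 — meets; (f) net 84−10=74 ≥ 71 — meets.
  Stage 3 carried; the burden shifts to the provider.
Stage 4 (provider, a production showing, weight exceeds 22): (g) net 57−30=27 > 22 — meets.
  The provider carries the last stage.
Every stage carried; the provider prevails.

stage 4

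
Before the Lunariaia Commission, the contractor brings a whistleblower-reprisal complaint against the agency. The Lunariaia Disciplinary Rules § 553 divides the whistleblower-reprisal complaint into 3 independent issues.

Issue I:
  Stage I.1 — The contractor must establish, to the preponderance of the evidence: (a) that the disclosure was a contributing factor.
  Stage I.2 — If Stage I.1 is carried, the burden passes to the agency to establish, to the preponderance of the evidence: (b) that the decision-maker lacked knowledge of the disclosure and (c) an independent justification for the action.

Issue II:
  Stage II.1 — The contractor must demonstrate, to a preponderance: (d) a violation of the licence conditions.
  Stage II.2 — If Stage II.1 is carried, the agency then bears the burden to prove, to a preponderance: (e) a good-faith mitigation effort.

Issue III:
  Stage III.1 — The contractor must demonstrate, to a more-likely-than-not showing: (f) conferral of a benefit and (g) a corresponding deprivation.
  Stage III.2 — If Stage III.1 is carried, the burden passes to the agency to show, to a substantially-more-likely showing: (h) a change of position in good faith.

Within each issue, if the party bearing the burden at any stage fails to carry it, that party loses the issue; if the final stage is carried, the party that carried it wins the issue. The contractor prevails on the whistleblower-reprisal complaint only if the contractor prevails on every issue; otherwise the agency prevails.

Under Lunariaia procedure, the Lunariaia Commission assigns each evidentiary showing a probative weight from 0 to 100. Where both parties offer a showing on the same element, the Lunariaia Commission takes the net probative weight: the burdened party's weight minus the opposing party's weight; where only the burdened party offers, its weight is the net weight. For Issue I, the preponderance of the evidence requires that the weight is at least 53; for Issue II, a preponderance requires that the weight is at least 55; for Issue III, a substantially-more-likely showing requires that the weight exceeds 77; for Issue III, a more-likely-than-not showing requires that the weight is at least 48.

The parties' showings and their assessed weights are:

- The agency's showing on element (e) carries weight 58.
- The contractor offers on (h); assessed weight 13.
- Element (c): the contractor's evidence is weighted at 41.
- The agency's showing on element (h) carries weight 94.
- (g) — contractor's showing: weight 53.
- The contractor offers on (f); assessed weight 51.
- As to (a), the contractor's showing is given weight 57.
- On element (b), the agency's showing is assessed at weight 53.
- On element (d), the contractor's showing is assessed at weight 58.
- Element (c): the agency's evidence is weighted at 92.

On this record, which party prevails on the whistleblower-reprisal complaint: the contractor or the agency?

— Issue I —
Stage I.1 — burden on contractor; standard: the preponderance of the evidence (weight is at least 53).
    (a): 57 ≥ 53 [met]
  The contractor carries Stage I.1; the agency now bears the burden.
Stage I.2 — burden on agency; standard: the preponderance of the evidence (weight is at least 53).
    (b): 53 ≥ 53 [met]
    (c): 92 − 41 = 51 < 53 [not met]
  Not every element is met, so the agency fails to carry Stage I.2.
So the contractor prevails on this issue.
— Issue II —
Stage II.1 — burden on contractor; standard: a preponderance (weight is at least 55).
    (d): 58 ≥ 55 [met]
  Stage II.1 is satisfied; the onus moves to the agency.
Stage II.2 — burden on agency; standard: a preponderance (weight is at least 55).
    (e): 58 ≥ 55 [met]
  The agency carries the last stage.
Every stage carried; the agency prevails on this issue.
— Issue III —
Stage III.1 (contractor, a more-likely-than-not showing, weight is at least 48): (f) 51 ≥ 48 — meets; (g) 53 ≥ 48 — meets.
  Stage III.1 carried; the burden shifts to the agency.
Stage III.2 (agency, a substantially-more-likely showing, weight exceeds 77): (h) net 94−13=81 > 77 — meets.
  Stage III.2 carried; the final stage is satisfied.
Every stage carried; the agency prevails on this issue.
Per-issue: Issue I → contractor; Issue II → agency; Issue III → agency. The contractor must prevail on every issue; overall, the agency prevails.

agency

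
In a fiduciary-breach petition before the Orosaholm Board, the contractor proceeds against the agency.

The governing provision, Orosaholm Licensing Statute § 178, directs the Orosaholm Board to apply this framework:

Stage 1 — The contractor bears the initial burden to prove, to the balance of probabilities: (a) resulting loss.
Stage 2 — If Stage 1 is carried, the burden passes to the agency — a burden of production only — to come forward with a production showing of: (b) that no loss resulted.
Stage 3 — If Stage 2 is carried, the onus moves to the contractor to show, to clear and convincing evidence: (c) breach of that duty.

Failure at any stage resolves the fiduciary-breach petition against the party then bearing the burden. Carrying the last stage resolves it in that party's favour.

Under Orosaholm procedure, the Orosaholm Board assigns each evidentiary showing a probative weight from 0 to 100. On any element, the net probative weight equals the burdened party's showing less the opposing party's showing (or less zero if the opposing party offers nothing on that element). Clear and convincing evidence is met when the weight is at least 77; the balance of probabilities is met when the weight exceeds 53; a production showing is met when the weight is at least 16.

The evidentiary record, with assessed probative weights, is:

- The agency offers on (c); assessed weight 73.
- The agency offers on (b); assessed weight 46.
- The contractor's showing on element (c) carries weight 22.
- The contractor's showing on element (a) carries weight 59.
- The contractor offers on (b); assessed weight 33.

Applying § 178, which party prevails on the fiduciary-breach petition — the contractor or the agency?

contractor

At Stage 1 the contractor must meet the balance of probabilities (weight exceeds 53): on (a) the weight is 59, which does exceed 53, so (a) meets the standard.
  All elements met. The burden passes to the agency.
At Stage 2 the agency must meet a production showing (weight is at least 16): on (b) the weight is 46 less the opposing 33 gives net 13, which does not reach 16, so (b) does not meet the standard.
  Not every element is met, so the agency fails to carry Stage 2.
So the contractor prevails.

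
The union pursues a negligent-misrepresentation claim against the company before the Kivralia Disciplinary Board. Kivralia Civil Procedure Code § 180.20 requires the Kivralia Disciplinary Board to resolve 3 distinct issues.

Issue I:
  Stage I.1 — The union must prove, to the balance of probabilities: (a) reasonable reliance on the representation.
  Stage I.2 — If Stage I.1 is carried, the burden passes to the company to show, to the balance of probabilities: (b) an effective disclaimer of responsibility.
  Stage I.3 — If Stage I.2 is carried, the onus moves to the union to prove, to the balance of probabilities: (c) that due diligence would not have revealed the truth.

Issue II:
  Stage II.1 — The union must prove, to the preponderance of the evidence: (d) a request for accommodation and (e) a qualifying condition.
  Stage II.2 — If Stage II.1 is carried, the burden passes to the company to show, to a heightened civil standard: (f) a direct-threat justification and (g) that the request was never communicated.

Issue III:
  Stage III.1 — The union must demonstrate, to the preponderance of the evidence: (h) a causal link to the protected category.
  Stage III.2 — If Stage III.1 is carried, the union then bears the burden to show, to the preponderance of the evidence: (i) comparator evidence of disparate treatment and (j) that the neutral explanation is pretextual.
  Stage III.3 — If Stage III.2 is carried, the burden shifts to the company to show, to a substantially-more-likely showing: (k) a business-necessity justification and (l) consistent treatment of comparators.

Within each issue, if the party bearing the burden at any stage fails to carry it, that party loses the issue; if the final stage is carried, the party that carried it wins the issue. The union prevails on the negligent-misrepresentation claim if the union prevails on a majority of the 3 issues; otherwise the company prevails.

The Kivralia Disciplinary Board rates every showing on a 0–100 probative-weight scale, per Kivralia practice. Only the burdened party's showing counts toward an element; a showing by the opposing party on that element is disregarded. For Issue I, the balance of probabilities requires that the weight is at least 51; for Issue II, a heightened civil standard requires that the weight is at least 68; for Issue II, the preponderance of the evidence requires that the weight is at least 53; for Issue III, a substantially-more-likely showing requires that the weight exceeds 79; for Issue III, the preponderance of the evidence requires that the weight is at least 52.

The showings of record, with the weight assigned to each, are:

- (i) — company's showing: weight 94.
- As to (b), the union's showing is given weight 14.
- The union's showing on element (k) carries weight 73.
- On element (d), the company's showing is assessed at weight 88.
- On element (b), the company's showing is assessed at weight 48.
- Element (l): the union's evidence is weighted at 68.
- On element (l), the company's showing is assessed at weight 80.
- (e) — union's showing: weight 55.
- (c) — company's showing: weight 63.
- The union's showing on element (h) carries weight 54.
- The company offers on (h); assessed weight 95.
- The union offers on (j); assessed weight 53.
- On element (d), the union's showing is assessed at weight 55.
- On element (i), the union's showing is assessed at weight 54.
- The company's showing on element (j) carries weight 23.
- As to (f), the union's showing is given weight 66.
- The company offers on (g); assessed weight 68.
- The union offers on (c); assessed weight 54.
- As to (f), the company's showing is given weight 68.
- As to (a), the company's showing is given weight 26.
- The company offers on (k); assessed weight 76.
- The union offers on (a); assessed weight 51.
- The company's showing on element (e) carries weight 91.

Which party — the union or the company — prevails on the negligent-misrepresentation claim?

— Issue I —
Stage I.1 — burden on union; standard: the balance of probabilities (weight is at least 51).
    (a): 51 (company's 26 disregarded) ≥ 51 [met]
  All elements met. The burden passes to the company.
Stage I.2 — burden on company; standard: the balance of probabilities (weight is at least 51).
    (b): 48 (union's 14 disregarded) < 51 [not met]
  Stage I.2 not carried; the company fails its burden.
So the union prevails on this issue.
— Issue II —
Stage II.1 (union, the preponderance of the evidence, weight is at least 53): (d) 55 (company's 88 disregarded) ≥ 53 — meets; (e) 55 (company's 91 disregarded) ≥ 53 — meets.
  All elements met. The burden passes to the company.
Stage II.2 (company, a heightened civil standard, weight is at least 68): (f) 68 (union's 66 disregarded) ≥ 68 — meets; (g) 68 ≥ 68 — meets.
  The company carries the last stage.
With every stage satisfied, the company prevails on this issue.
— Issue III —
Stage III.1 — burden on union; standard: the preponderance of the evidence (weight is at least 52).
    (h): 54 (company's 95 disregarded) ≥ 52 [met]
  All elements met. The union retains the burden for Stage III.2.
Stage III.2 — burden on union; standard: the preponderance of the evidence (weight is at least 52).
    (i): 54 (company's 94 disregarded) ≥ 52 [met]
    (j): 53 (company's 23 disregarded) ≥ 52 [met]
  The union carries Stage III.2; the company now bears the burden.
Stage III.3 — burden on company; standard: a substantially-more-likely showing (weight exceeds 79).
    (k): 76 (union's 73 disregarded) ≤ 79 [not met]
    (l): 80 (union's 68 disregarded) > 79 [met]
  Not every element is met, so the company fails to carry Stage III.3.
So the union prevails on this issue.
Per-issue: Issue I → union; Issue II → company; Issue III → union. The union must prevail on a majority of issues; overall, the union prevails.

union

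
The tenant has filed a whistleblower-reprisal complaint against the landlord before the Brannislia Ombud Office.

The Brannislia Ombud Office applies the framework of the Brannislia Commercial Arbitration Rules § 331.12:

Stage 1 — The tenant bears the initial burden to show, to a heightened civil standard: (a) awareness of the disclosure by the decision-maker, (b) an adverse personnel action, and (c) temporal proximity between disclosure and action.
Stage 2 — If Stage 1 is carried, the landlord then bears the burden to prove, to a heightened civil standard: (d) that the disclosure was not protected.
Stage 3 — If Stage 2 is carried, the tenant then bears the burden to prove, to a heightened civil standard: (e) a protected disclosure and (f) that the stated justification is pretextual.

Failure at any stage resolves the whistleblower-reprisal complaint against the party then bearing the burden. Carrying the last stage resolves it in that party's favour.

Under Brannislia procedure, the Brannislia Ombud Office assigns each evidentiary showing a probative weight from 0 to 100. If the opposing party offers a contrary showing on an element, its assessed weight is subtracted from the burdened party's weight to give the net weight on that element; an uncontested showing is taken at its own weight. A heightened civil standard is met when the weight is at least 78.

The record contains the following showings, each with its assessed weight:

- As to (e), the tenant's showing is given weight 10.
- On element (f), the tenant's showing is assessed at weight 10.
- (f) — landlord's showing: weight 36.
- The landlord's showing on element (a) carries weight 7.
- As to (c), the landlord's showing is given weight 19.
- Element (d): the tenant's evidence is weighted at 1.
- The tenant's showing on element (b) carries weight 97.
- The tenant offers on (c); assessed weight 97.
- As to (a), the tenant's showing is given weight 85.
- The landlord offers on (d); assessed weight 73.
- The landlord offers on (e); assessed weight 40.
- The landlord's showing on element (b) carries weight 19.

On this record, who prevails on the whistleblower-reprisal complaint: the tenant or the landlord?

tenant

Stage 1 (tenant, a heightened civil standard, weight is at least 78): (a) net 85−7=78 ≥ 78 — meets; (b) net 97−19=78 ≥ 78 — meets; (c) net 97−19=78 ≥ 78 — meets.
  Stage 1 carried; the burden shifts to the landlord.
Stage 2 (landlord, a heightened civil standard, weight is at least 78): (d) net 73−1=72 < 78 — fails.
  The landlord does not carry Stage 2.
The tenant prevails.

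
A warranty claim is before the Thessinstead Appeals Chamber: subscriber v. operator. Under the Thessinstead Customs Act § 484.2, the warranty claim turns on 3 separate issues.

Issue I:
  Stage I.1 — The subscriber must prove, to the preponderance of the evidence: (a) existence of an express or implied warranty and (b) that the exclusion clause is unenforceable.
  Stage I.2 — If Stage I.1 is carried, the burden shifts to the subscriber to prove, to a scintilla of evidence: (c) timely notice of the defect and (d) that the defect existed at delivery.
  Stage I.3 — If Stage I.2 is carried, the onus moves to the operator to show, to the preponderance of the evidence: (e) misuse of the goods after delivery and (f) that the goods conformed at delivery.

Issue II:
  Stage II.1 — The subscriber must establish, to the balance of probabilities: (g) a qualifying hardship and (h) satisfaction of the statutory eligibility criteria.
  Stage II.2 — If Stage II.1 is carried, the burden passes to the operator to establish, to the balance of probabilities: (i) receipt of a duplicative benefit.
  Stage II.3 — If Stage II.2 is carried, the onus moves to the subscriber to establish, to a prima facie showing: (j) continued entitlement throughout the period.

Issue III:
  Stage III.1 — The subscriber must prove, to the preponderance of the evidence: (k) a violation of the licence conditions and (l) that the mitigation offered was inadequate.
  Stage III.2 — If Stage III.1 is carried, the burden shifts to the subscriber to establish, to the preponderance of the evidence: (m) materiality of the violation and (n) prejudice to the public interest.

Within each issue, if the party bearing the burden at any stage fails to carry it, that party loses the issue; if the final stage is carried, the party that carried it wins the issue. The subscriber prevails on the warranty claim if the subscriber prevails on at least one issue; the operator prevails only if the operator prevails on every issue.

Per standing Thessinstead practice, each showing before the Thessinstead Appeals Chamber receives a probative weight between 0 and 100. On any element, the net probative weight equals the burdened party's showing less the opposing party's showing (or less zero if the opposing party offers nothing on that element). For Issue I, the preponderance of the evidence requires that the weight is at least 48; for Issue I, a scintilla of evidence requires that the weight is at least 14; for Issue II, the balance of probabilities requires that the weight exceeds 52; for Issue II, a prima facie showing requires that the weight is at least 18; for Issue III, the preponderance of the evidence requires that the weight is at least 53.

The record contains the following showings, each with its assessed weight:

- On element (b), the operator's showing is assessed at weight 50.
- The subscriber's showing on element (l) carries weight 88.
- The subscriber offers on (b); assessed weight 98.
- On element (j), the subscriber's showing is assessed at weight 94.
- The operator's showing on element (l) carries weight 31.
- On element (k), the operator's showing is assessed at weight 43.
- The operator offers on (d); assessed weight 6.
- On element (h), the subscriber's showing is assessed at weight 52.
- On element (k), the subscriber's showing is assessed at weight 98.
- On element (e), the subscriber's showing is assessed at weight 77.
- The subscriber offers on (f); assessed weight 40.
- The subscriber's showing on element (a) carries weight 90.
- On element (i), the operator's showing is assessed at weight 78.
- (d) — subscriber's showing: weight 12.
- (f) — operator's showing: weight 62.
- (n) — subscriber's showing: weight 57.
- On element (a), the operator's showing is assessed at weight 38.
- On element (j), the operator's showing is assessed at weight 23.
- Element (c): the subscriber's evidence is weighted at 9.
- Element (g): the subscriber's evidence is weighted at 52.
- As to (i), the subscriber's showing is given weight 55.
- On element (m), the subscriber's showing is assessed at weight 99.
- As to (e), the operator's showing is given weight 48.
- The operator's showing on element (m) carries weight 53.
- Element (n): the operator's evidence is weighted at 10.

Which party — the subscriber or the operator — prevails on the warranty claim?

— Issue I —
At Stage I.1 the subscriber must meet the preponderance of the evidence (weight is at least 48): on (a) the weight is 90 less the opposing 38 gives net 52, which does reach 48, so (a) meets the standard; on (b) the weight is 98 less the opposing 50 gives net 48, ≥ 48, so (b) meets the standard.
  All elements met. The subscriber retains the burden for Stage I.2.
At Stage I.2 the subscriber must meet a scintilla of evidence (weight is at least 14): on (c) the weight is 9, which does not reach 14, so (c) does not meet the standard; on (d) the weight is 12 less the opposing 6 gives net 6, < 14, so (d) does not meet the standard.
  The subscriber does not carry Stage I.2.
So the operator prevails on this issue.
— Issue II —
Stage II.1 (subscriber, the balance of probabilities, weight exceeds 52): (g) 52 ≤ 52 — fails; (h) 52 ≤ 52 — fails.
  The subscriber does not carry Stage II.1.
The operator prevails on this issue.
— Issue III —
Stage III.1 — burden on subscriber; standard: the preponderance of the evidence (weight is at least 53).
    (k): 98 − 43 = 55 ≥ 53 [met]
    (l): 88 − 31 = 57 ≥ 53 [met]
  All elements met. The subscriber retains the burden for Stage III.2.
Stage III.2 — burden on subscriber; standard: the preponderance of the evidence (weight is at least 53).
    (m): 99 − 53 = 46 < 53 [not met]
    (n): 57 − 10 = 47 < 53 [not met]
  The subscriber does not carry Stage III.2.
So the operator prevails on this issue.
Per-issue: Issue I → operator; Issue II → operator; Issue III → operator. The subscriber must prevail on at least one issue; overall, the operator prevails.

operator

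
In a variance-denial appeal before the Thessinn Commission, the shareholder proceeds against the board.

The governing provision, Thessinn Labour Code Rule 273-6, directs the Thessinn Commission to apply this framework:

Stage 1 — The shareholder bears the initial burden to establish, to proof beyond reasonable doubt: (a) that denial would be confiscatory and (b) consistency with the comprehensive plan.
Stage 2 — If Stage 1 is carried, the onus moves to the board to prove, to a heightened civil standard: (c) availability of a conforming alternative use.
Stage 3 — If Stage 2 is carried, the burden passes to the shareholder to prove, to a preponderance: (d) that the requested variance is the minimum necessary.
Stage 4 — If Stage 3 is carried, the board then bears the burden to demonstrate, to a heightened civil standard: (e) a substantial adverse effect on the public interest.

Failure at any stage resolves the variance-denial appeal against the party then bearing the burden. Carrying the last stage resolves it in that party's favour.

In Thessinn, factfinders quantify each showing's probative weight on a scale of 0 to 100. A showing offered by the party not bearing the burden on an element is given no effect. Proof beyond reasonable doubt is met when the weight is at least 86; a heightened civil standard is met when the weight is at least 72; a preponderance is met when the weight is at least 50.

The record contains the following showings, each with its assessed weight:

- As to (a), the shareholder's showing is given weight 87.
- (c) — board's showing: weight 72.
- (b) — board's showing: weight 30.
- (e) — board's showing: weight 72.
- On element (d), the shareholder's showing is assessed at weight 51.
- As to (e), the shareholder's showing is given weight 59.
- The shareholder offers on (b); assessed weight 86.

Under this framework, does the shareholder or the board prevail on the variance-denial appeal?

board

At Stage 1 the shareholder must meet proof beyond reasonable doubt (weight is at least 86): on (a) the weight is 87, which does reach 86, so (a) meets the standard; on (b) the weight is 86 (the board's 30 is given no effect), ≥ 86, so (b) meets the standard.
  The shareholder carries Stage 1; the board now bears the burden.
At Stage 2 the board must meet a heightened civil standard (weight is at least 72): on (c) the weight is 72, ≥ 72, so (c) meets the standard.
  Stage 2 is satisfied; the onus moves to the shareholder.
At Stage 3 the shareholder must meet a preponderance (weight is at least 50): on (d) the weight is 51, which does reach 50, so (d) meets the standard.
  Stage 3 is satisfied; the onus moves to the board.
At Stage 4 the board must meet a heightened civil standard (weight is at least 72): on (e) the weight is 72 (the shareholder's 59 is given no effect), which does reach 72, so (e) meets the standard.
  The board carries the last stage.
Every stage carried; the board prevails.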